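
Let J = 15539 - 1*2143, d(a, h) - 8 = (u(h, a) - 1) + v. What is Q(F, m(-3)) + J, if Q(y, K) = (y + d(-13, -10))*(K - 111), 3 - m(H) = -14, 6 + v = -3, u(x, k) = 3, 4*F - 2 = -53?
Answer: 29001/2 ≈ 14501.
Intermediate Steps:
F = -51/4 (F = ½ + (¼)*(-53) = ½ - 53/4 = -51/4 ≈ -12.750)
v = -9 (v = -6 - 3 = -9)
m(H) = 17 (m(H) = 3 - 1*(-14) = 3 + 14 = 17)
d(a, h) = 1 (d(a, h) = 8 + ((3 - 1) - 9) = 8 + (2 - 9) = 8 - 7 = 1)
J = 13396 (J = 15539 - 2143 = 13396)
Q(y, K) = (1 + y)*(-111 + K) (Q(y, K) = (y + 1)*(K - 111) = (1 + y)*(-111 + K))
Q(F, m(-3)) + J = (-111 + 17 - 111*(-51/4) + 17*(-51/4)) + 13396 = (-111 + 17 + 5661/4 - 867/4) + 13396 = 2209/2 + 13396 = 29001/2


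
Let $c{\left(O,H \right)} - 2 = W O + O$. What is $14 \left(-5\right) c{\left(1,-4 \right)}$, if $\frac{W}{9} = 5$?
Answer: $-3360$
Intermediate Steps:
$W = 45$ ($W = 9 \cdot 5 = 45$)
$c{\left(O,H \right)} = 2 + 46 O$ ($c{\left(O,H \right)} = 2 + \left(45 O + O\right) = 2 + 46 O$)
$14 \left(-5\right) c{\left(1,-4 \right)} = 14 \left(-5\right) \left(2 + 46 \cdot 1\right) = - 70 \left(2 + 46\right) = \left(-70\right) 48 = -3360$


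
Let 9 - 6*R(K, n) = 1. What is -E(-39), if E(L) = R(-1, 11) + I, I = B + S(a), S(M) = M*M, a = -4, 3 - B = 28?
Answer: 23/3 ≈ 7.6667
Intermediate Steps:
B = -25 (B = 3 - 1*28 = 3 - 28 = -25)
R(K, n) = 4/3 (R(K, n) = 3/2 - ⅙*1 = 3/2 - ⅙ = 4/3)
S(M) = M²
I = -9 (I = -25 + (-4)² = -25 + 16 = -9)
E(L) = -23/3 (E(L) = 4/3 - 9 = -23/3)
-E(-39) = -1*(-23/3) = 23/3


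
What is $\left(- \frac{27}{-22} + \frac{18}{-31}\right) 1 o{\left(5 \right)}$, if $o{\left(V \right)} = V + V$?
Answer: $\frac{2205}{341} \approx 6.4663$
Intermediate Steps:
$o{\left(V \right)} = 2 V$
$\left(- \frac{27}{-22} + \frac{18}{-31}\right) 1 o{\left(5 \right)} = \left(- \frac{27}{-22} + \frac{18}{-31}\right) 1 \cdot 2 \cdot 5 = \left(\left(-27\right) \left(- \frac{1}{22}\right) + 18 \left(- \frac{1}{31}\right)\right) 1 \cdot 10 = \left(\frac{27}{22} - \frac{18}{31}\right) 1 \cdot 10 = \frac{441}{682} \cdot 1 \cdot 10 = \frac{441}{682} \cdot 10 = \frac{2205}{341}$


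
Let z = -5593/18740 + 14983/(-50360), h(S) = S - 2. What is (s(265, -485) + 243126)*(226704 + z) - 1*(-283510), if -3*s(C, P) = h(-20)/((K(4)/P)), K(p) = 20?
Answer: 3118749269884699463/56624784 ≈ 5.5077e+10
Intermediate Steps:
h(S) = -2 + S
z = -5624449/9437464 (z = -5593*1/18740 + 14983*(-1/50360) = -5593/18740 - 14983/50360 = -5624449/9437464 ≈ -0.59597)
s(C, P) = 11*P/30 (s(C, P) = -(-2 - 20)/(3*(20/P)) = -(-22)*P/20/3 = -(-11)*P/30 = 11*P/30)
(s(265, -485) + 243126)*(226704 + z) - 1*(-283510) = ((11/30)*(-485) + 243126)*(226704 - 5624449/9437464) - 1*(-283510) = (-1067/6 + 243126)*(2139505214207/9437464) + 283510 = (1457689/6)*(2139505214207/9437464) + 283510 = 3118733216192187623/56624784 + 283510 = 3118749269884699463/56624784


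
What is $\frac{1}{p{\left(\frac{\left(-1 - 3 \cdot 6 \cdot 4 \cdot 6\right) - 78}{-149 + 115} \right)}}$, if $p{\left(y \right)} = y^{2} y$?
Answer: $\frac{39304}{133432831} \approx 0.00029456$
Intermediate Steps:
$p{\left(y \right)} = y^{3}$
$\frac{1}{p{\left(\frac{\left(-1 - 3 \cdot 6 \cdot 4 \cdot 6\right) - 78}{-149 + 115} \right)}} = \frac{1}{\left(\frac{\left(-1 - 3 \cdot 6 \cdot 4 \cdot 6\right) - 78}{-149 + 115}\right)^{3}} = \frac{1}{\left(\frac{\left(-1 - 3 \cdot 24 \cdot 6\right) - 78}{-34}\right)^{3}} = \frac{1}{\left(\left(\left(-1 - 432\right) - 78\right) \left(- \frac{1}{34}\right)\right)^{3}} = \frac{1}{\left(\left(-433 - 78\right) \left(- \frac{1}{34}\right)\right)^{3}} = \frac{1}{\left(\left(-511\right) \left(- \frac{1}{34}\right)\right)^{3}} = \frac{1}{\left(\frac{511}{34}\right)^{3}} = \frac{1}{\frac{133432831}{39304}} = \frac{39304}{133432831}$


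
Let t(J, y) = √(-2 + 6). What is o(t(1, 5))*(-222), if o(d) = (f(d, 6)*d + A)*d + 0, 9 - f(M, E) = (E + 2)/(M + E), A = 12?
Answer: -12432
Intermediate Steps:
f(M, E) = 9 - (2 + E)/(E + M) (f(M, E) = 9 - (E + 2)/(M + E) = 9 - (2 + E)/(E + M))
t(J, y) = 2 (t(J, y) = √4 = 2)
o(d) = d*(12 + d*(46 + 9*d)/(6 + d)) (o(d) = (((-2 + 8*6 + 9*d)/(6 + d))*d + 12)*d + 0 = (((-2 + 48 + 9*d)/(6 + d))*d + 12)*d + 0 = (((46 + 9*d)/(6 + d))*d + 12)*d + 0 = (d*(46 + 9*d)/(6 + d) + 12)*d + 0 = (12 + d*(46 + 9*d)/(6 + d))*d + 0 = d*(12 + d*(46 + 9*d)/(6 + d)) + 0 = d*(12 + d*(46 + 9*d)/(6 + d)))
o(t(1, 5))*(-222) = (2*(72 + 9*2² + 58*2)/(6 + 2))*(-222) = (2*(72 + 9*4 + 116)/8)*(-222) = (2*(⅛)*(72 + 36 + 116))*(-222) = (2*(⅛)*224)*(-222) = 56*(-222) = -12432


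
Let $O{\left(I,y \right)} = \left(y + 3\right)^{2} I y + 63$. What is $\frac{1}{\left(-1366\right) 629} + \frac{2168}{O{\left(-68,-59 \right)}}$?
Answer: $\frac{1850194257}{10810368487730} \approx 0.00017115$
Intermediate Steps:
$O{\left(I,y \right)} = 63 + I y \left(3 + y\right)^{2}$ ($O{\left(I,y \right)} = \left(3 + y\right)^{2} I y + 63 = I \left(3 + y\right)^{2} y + 63 = I y \left(3 + y\right)^{2} + 63 = 63 + I y \left(3 + y\right)^{2}$)
$\frac{1}{\left(-1366\right) 629} + \frac{2168}{O{\left(-68,-59 \right)}} = \frac{1}{\left(-1366\right) 629} + \frac{2168}{63 - - 4012 \left(3 - 59\right)^{2}} = \left(- \frac{1}{1366}\right) \frac{1}{629} + \frac{2168}{63 - - 4012 \left(-56\right)^{2}} = - \frac{1}{859214} + \frac{2168}{63 - \left(-4012\right) 3136} = - \frac{1}{859214} + \frac{2168}{63 + 12581632} = - \frac{1}{859214} + \frac{2168}{12581695} = \frac{1850194257}{10810368487730}$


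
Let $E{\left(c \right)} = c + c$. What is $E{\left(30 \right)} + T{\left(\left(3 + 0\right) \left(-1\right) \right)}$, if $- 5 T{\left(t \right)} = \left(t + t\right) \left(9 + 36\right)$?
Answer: $114$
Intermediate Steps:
$T{\left(t \right)} = - 18 t$ ($T{\left(t \right)} = - \frac{\left(t + t\right) \left(9 + 36\right)}{5} = - \frac{2 t 45}{5} = - \frac{90 t}{5} = - 18 t$)
$E{\left(c \right)} = 2 c$
$E{\left(30 \right)} + T{\left(\left(3 + 0\right) \left(-1\right) \right)} = 2 \cdot 30 - 18 \left(3 + 0\right) \left(-1\right) = 60 - 18 \cdot 3 \left(-1\right) = 60 - -54 = 60 + 54 = 114$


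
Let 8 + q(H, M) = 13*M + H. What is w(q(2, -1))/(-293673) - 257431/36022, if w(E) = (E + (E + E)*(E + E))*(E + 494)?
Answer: -33327641771/3526229602 ≈ -9.4514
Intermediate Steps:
q(H, M) = -8 + H + 13*M (q(H, M) = -8 + (13*M + H) = -8 + (H + 13*M) = -8 + H + 13*M)
w(E) = (494 + E)*(E + 4*E²) (w(E) = (E + (2*E)*(2*E))*(494 + E) = (E + 4*E²)*(494 + E) = (494 + E)*(E + 4*E²))
w(q(2, -1))/(-293673) - 257431/36022 = ((-8 + 2 + 13*(-1))*(494 + 4*(-8 + 2 + 13*(-1))² + 1977*(-8 + 2 + 13*(-1))))/(-293673) - 257431/36022 = ((-8 + 2 - 13)*(494 + 4*(-8 + 2 - 13)² + 1977*(-8 + 2 - 13)))*(-1/293673) - 257431*1/36022 = -19*(494 + 4*(-19)² + 1977*(-19))*(-1/293673) - 257431/36022 = -19*(494 + 4*361 - 37563)*(-1/293673) - 257431/36022 = -19*(494 + 1444 - 37563)*(-1/293673) - 257431/36022 = -19*(-35625)*(-1/293673) - 257431/36022 = 676875*(-1/293673) - 257431/36022 = -225625/97891 - 257431/36022 = -33327641771/3526229602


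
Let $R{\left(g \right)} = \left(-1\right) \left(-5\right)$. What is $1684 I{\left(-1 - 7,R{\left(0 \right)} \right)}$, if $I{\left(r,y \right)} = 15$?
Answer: $25260$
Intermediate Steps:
$R{\left(g \right)} = 5$
$1684 I{\left(-1 - 7,R{\left(0 \right)} \right)} = 1684 \cdot 15 = 25260$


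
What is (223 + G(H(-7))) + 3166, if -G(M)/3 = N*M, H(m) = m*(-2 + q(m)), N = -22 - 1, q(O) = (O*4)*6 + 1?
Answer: 85016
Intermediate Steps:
q(O) = 1 + 24*O (q(O) = (4*O)*6 + 1 = 24*O + 1 = 1 + 24*O)
N = -23
H(m) = m*(-1 + 24*m) (H(m) = m*(-2 + (1 + 24*m)) = m*(-1 + 24*m))
G(M) = 69*M (G(M) = -(-69)*M = 69*M)
(223 + G(H(-7))) + 3166 = (223 + 69*(-7*(-1 + 24*(-7)))) + 3166 = (223 + 69*(-7*(-1 - 168))) + 3166 = (223 + 69*(-7*(-169))) + 3166 = (223 + 69*1183) + 3166 = (223 + 81627) + 3166 = 81850 + 3166 = 85016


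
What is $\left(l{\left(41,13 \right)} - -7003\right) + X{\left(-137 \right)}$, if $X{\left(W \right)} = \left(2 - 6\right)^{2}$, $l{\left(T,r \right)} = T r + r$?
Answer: $7565$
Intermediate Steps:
$l{\left(T,r \right)} = r + T r$
$X{\left(W \right)} = 16$ ($X{\left(W \right)} = \left(-4\right)^{2} = 16$)
$\left(l{\left(41,13 \right)} - -7003\right) + X{\left(-137 \right)} = \left(13 \left(1 + 41\right) - -7003\right) + 16 = \left(13 \cdot 42 + \left(-1396 + 8399\right)\right) + 16 = \left(546 + 7003\right) + 16 = 7549 + 16 = 7565$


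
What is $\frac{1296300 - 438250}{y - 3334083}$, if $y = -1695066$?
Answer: $- \frac{858050}{5029149} \approx -0.17062$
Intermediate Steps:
$\frac{1296300 - 438250}{y - 3334083} = \frac{1296300 - 438250}{-1695066 - 3334083} = \frac{858050}{-5029149} = 858050 \left(- \frac{1}{5029149}\right) = - \frac{858050}{5029149}$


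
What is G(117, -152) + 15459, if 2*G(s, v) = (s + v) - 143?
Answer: 15370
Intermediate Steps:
G(s, v) = -143/2 + s/2 + v/2 (G(s, v) = ((s + v) - 143)/2 = (-143 + s + v)/2 = -143/2 + s/2 + v/2)
G(117, -152) + 15459 = (-143/2 + (1/2)*117 + (1/2)*(-152)) + 15459 = (-143/2 + 117/2 - 76) + 15459 = -89 + 15459 = 15370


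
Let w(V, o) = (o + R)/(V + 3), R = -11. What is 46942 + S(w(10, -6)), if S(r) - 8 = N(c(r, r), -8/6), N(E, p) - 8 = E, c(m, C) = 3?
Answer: 46961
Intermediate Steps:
N(E, p) = 8 + E
w(V, o) = (-11 + o)/(3 + V) (w(V, o) = (o - 11)/(V + 3) = (-11 + o)/(3 + V))
S(r) = 19 (S(r) = 8 + (8 + 3) = 8 + 11 = 19)
46942 + S(w(10, -6)) = 46942 + 19 = 46961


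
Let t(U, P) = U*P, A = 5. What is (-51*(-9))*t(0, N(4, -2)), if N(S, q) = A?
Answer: 0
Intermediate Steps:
N(S, q) = 5
t(U, P) = P*U
(-51*(-9))*t(0, N(4, -2)) = (-51*(-9))*(5*0) = 459*0 = 0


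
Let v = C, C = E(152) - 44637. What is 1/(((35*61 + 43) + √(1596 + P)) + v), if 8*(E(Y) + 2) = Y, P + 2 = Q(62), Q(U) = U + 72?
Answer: -21221/900660818 - 6*√3/450330409 ≈ -2.3585e-5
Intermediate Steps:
Q(U) = 72 + U
P = 132 (P = -2 + (72 + 62) = -2 + 134 = 132)
E(Y) = -2 + Y/8
C = -44620 (C = (-2 + (⅛)*152) - 44637 = (-2 + 19) - 44637 = 17 - 44637 = -44620)
v = -44620
1/(((35*61 + 43) + √(1596 + P)) + v) = 1/(((35*61 + 43) + √(1596 + 132)) - 44620) = 1/(((2135 + 43) + √1728) - 44620) = 1/((2178 + 24*√3) - 44620) = 1/(-42442 + 24*√3)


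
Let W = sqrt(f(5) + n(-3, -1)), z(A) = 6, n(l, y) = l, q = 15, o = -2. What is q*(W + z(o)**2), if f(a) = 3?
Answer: 540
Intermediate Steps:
W = 0 (W = sqrt(3 - 3) = sqrt(0) = 0)
q*(W + z(o)**2) = 15*(0 + 6**2) = 15*(0 + 36) = 15*36 = 540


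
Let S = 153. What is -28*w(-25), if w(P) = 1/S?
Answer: -28/153 ≈ -0.18301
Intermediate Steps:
w(P) = 1/153
-28*w(-25) = -28*1/153 = -28/153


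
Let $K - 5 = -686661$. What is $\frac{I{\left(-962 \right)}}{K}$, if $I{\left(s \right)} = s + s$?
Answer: $\frac{481}{171664} \approx 0.002802$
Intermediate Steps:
$K = -686656$ ($K = 5 - 686661 = -686656$)
$I{\left(s \right)} = 2 s$
$\frac{I{\left(-962 \right)}}{K} = \frac{2 \left(-962\right)}{-686656} = \left(-1924\right) \left(- \frac{1}{686656}\right) = \frac{481}{171664}$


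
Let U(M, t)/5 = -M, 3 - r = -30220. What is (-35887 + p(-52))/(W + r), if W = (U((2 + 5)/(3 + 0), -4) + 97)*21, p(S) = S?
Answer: -35939/32015 ≈ -1.1226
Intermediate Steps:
r = 30223 (r = 3 - 1*(-30220) = 3 + 30220 = 30223)
U(M, t) = -5*M (U(M, t) = 5*(-M) = -5*M)
W = 1792 (W = (-5*(2 + 5)/(3 + 0) + 97)*21 = (-35/3 + 97)*21 = (256/3)*21 = 1792)
(-35887 + p(-52))/(W + r) = (-35887 - 52)/(1792 + 30223) = -35939/32015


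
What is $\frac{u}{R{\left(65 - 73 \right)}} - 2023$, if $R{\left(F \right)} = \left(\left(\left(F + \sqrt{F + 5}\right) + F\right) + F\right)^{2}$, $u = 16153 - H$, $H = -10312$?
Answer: $-2023 + \frac{26465}{\left(24 - i \sqrt{3}\right)^{2}} \approx -1977.8 + 6.5632 i$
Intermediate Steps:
$u = 26465$ ($u = 16153 - -10312 = 16153 + 10312 = 26465$)
$R{\left(F \right)} = \left(\sqrt{5 + F} + 3 F\right)^{2}$ ($R{\left(F \right)} = \left(\left(\left(F + \sqrt{5 + F}\right) + F\right) + F\right)^{2} = \left(\left(\sqrt{5 + F} + 2 F\right) + F\right)^{2} = \left(\sqrt{5 + F} + 3 F\right)^{2}$)
$\frac{u}{R{\left(65 - 73 \right)}} - 2023 = \frac{26465}{\left(\sqrt{5 + \left(65 - 73\right)} + 3 \left(65 - 73\right)\right)^{2}} - 2023 = \frac{26465}{\left(\sqrt{5 - 8} + 3 \left(-8\right)\right)^{2}} - 2023 = \frac{26465}{\left(\sqrt{-3} - 24\right)^{2}} - 2023 = \frac{26465}{\left(i \sqrt{3} - 24\right)^{2}} - 2023 = \frac{26465}{\left(-24 + i \sqrt{3}\right)^{2}} - 2023 = -2023 + \frac{26465}{\left(-24 + i \sqrt{3}\right)^{2}}$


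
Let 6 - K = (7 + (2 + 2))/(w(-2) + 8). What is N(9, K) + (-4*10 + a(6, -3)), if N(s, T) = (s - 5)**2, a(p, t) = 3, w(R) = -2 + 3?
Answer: -21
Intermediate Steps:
w(R) = 1
K = 43/9 (K = 6 - (7 + (2 + 2))/(1 + 8) = 6 - (7 + 4)/9 = 6 - 11/9 = 43/9 ≈ 4.7778)
N(s, T) = (-5 + s)**2
N(9, K) + (-4*10 + a(6, -3)) = (-5 + 9)**2 + (-4*10 + 3) = 4**2 + (-40 + 3) = 16 - 37 = -21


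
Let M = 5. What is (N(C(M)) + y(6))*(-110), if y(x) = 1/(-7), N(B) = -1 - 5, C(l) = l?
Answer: 4730/7 ≈ 675.71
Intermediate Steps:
N(B) = -6
y(x) = -⅐ (y(x) = 1*(-⅐) = -⅐)
(N(C(M)) + y(6))*(-110) = (-6 - ⅐)*(-110) = -43/7*(-110) = 4730/7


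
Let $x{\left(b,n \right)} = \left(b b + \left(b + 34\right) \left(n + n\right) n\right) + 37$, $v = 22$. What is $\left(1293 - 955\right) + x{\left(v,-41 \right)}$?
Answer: $189131$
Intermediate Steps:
$x{\left(b,n \right)} = 37 + b^{2} + 2 n^{2} \left(34 + b\right)$ ($x{\left(b,n \right)} = \left(b^{2} + \left(34 + b\right) 2 n n\right) + 37 = \left(b^{2} + 2 n \left(34 + b\right) n\right) + 37 = \left(b^{2} + 2 n^{2} \left(34 + b\right)\right) + 37 = 37 + b^{2} + 2 n^{2} \left(34 + b\right)$)
$\left(1293 - 955\right) + x{\left(v,-41 \right)} = \left(1293 - 955\right) + \left(37 + 22^{2} + 68 \left(-41\right)^{2} + 2 \cdot 22 \left(-41\right)^{2}\right) = 338 + \left(37 + 484 + 68 \cdot 1681 + 2 \cdot 22 \cdot 1681\right) = 338 + \left(37 + 484 + 114308 + 73964\right) = 338 + 188793 = 189131$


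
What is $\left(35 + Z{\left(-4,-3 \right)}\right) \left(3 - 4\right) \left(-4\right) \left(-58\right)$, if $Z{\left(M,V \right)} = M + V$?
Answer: $-6496$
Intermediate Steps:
$\left(35 + Z{\left(-4,-3 \right)}\right) \left(3 - 4\right) \left(-4\right) \left(-58\right) = \left(35 - 7\right) \left(3 - 4\right) \left(-4\right) \left(-58\right) = \left(35 - 7\right) \left(\left(-1\right) \left(-4\right)\right) \left(-58\right) = 28 \cdot 4 \left(-58\right) = 112 \left(-58\right) = -6496$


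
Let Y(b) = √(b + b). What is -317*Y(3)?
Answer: -317*√6 ≈ -776.49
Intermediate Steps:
Y(b) = √2*√b (Y(b) = √(2*b) = √2*√b)
-317*Y(3) = -317*√2*√3 = -317*√6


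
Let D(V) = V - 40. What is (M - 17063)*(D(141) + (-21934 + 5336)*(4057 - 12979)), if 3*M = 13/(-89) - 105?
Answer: -676045748859803/267 ≈ -2.5320e+12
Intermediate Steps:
D(V) = -40 + V
M = -9358/267 (M = (13/(-89) - 105)/3 = (13*(-1/89) - 105)/3 = (-13/89 - 105)/3 = (1/3)*(-9358/89) = -9358/267 ≈ -35.049)
(M - 17063)*(D(141) + (-21934 + 5336)*(4057 - 12979)) = (-9358/267 - 17063)*((-40 + 141) + (-21934 + 5336)*(4057 - 12979)) = -4565179*(101 - 16598*(-8922))/267 = -4565179*(101 + 148087356)/267 = -4565179/267*148087457 = -676045748859803/267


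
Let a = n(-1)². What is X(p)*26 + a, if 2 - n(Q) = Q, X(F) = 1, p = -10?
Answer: 35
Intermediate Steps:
n(Q) = 2 - Q
a = 9 (a = (2 - 1*(-1))² = (2 + 1)² = 3² = 9)
X(p)*26 + a = 1*26 + 9 = 26 + 9 = 35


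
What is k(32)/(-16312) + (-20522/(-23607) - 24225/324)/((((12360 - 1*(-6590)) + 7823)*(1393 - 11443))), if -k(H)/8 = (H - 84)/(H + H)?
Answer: -123776749868767/310836755575234800 ≈ -0.00039821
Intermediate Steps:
k(H) = -4*(-84 + H)/H (k(H) = -8*(H - 84)/(H + H) = -8*(-84 + H)/(2*H) = -8*(-84 + H)*1/(2*H) = -4*(-84 + H)/H)
k(32)/(-16312) + (-20522/(-23607) - 24225/324)/((((12360 - 1*(-6590)) + 7823)*(1393 - 11443))) = (-4 + 336/32)/(-16312) + (-20522/(-23607) - 24225/324)/((((12360 - 1*(-6590)) + 7823)*(1393 - 11443))) = (-4 + 336*(1/32))*(-1/16312) + (-20522*(-1/23607) - 24225*1/324)/((((12360 + 6590) + 7823)*(-10050))) = (-4 + 21/2)*(-1/16312) + (20522/23607 - 8075/108)/(((18950 + 7823)*(-10050))) = (13/2)*(-1/16312) - 20934461/(283284*(26773*(-10050))) = -13/32624 - 20934461/283284/(-269068650) = -13/32624 - 20934461/283284*(-1/269068650) = -13/32624 + 20934461/76222843446600 = -123776749868767/310836755575234800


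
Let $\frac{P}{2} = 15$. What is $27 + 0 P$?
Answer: $27$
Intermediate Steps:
$P = 30$ ($P = 2 \cdot 15 = 30$)
$27 + 0 P = 27 + 0 \cdot 30 = 27 + 0 = 27$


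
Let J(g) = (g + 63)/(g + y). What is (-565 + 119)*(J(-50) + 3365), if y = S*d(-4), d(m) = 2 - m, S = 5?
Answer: -15005001/10 ≈ -1.5005e+6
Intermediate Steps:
y = 30 (y = 5*(2 - 1*(-4)) = 5*(2 + 4) = 5*6 = 30)
J(g) = (63 + g)/(30 + g) (J(g) = (g + 63)/(g + 30) = (63 + g)/(30 + g))
(-565 + 119)*(J(-50) + 3365) = (-565 + 119)*((63 - 50)/(30 - 50) + 3365) = -446*(13/(-20) + 3365) = -446*(-1/20*13 + 3365) = -446*(-13/20 + 3365) = -446*67287/20 = -15005001/10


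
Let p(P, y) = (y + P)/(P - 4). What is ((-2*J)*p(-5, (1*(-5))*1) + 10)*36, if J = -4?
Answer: 680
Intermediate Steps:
p(P, y) = (P + y)/(-4 + P)
((-2*J)*p(-5, (1*(-5))*1) + 10)*36 = ((-2*(-4))*((-5 + (1*(-5))*1)/(-4 - 5)) + 10)*36 = (8*((-5 - 5*1)/(-9)) + 10)*36 = (8*(-(-5 - 5)/9) + 10)*36 = (8*(-⅑*(-10)) + 10)*36 = (8*(10/9) + 10)*36 = (80/9 + 10)*36 = (170/9)*36 = 680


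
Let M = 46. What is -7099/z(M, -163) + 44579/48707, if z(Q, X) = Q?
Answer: -343720359/2240522 ≈ -153.41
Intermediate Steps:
-7099/z(M, -163) + 44579/48707 = -7099/46 + 44579/48707 = -343720359/2240522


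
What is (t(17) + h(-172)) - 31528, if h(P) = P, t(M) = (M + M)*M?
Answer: -31122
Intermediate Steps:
t(M) = 2*M² (t(M) = (2*M)*M = 2*M²)
(t(17) + h(-172)) - 31528 = (2*17² - 172) - 31528 = (2*289 - 172) - 31528 = (578 - 172) - 31528 = 406 - 31528 = -31122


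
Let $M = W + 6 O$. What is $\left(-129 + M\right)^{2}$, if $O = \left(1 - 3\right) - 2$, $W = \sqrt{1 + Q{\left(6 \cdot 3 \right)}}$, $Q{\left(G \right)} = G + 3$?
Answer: $\left(153 - \sqrt{22}\right)^{2} \approx 21996.0$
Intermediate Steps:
$Q{\left(G \right)} = 3 + G$
$W = \sqrt{22}$ ($W = \sqrt{1 + \left(3 + 6 \cdot 3\right)} = \sqrt{1 + \left(3 + 18\right)} = \sqrt{1 + 21} = \sqrt{22} \approx 4.6904$)
$O = -4$ ($O = -2 - 2 = -4$)
$M = -24 + \sqrt{22}$ ($M = \sqrt{22} + 6 \left(-4\right) = \sqrt{22} - 24 = -24 + \sqrt{22} \approx -19.31$)
$\left(-129 + M\right)^{2} = \left(-129 - \left(24 - \sqrt{22}\right)\right)^{2} = \left(-153 + \sqrt{22}\right)^{2}$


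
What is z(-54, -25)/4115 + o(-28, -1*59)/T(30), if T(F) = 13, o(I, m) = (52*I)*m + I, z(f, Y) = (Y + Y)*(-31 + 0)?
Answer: 70679978/10699 ≈ 6606.2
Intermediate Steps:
z(f, Y) = -62*Y (z(f, Y) = (2*Y)*(-31) = -62*Y)
o(I, m) = I + 52*I*m (o(I, m) = 52*I*m + I = I + 52*I*m)
z(-54, -25)/4115 + o(-28, -1*59)/T(30) = -62*(-25)/4115 - 28*(1 + 52*(-1*59))/13 = 1550*(1/4115) - 28*(1 + 52*(-59))*(1/13) = 310/823 - 28*(1 - 3068)*(1/13) = 310/823 - 28*(-3067)*(1/13) = 310/823 + 85876*(1/13) = 310/823 + 85876/13 = 70679978/10699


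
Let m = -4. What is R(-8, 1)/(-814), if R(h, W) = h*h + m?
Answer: -30/407 ≈ -0.073710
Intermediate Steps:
R(h, W) = -4 + h² (R(h, W) = h*h - 4 = h² - 4 = -4 + h²)
R(-8, 1)/(-814) = (-4 + (-8)²)/(-814) = (-4 + 64)*(-1/814) = 60*(-1/814) = -30/407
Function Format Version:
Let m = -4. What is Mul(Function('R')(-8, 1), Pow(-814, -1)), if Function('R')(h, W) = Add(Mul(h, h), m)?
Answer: Rational(-30, 407) ≈ -0.073710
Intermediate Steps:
Function('R')(h, W) = Add(-4, Pow(h, 2)) (Function('R')(h, W) = Add(Mul(h, h), -4) = Add(Pow(h, 2), -4) = Add(-4, Pow(h, 2)))
Mul(Function('R')(-8, 1), Pow(-814, -1)) = Mul(Add(-4, Pow(-8, 2)), Pow(-814, -1)) = Mul(Add(-4, 64), Rational(-1, 814)) = Mul(60, Rational(-1, 814)) = Rational(-30, 407)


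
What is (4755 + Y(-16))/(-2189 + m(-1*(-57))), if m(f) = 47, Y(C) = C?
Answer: -677/306 ≈ -2.2124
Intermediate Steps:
(4755 + Y(-16))/(-2189 + m(-1*(-57))) = (4755 - 16)/(-2189 + 47) = 4739/(-2142) = 4739*(-1/2142) = -677/306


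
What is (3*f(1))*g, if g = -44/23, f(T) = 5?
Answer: -660/23 ≈ -28.696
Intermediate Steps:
g = -44/23 (g = -44*1/23 = -44/23 ≈ -1.9130)
(3*f(1))*g = (3*5)*(-44/23) = 15*(-44/23) = -660/23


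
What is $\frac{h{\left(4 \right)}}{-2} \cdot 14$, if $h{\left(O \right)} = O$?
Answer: $-28$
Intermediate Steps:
$\frac{h{\left(4 \right)}}{-2} \cdot 14 = \frac{4}{-2} \cdot 14 = 4 \left(- \frac{1}{2}\right) 14 = \left(-2\right) 14 = -28$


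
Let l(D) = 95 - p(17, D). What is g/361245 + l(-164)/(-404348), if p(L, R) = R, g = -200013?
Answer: -3855638999/6955652060 ≈ -0.55432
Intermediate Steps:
l(D) = 95 - D
g/361245 + l(-164)/(-404348) = -200013/361245 + (95 - 1*(-164))/(-404348) = -200013*1/361245 + (95 + 164)*(-1/404348) = -66671/120415 + 259*(-1/404348) = -66671/120415 - 37/57764 = -3855638999/6955652060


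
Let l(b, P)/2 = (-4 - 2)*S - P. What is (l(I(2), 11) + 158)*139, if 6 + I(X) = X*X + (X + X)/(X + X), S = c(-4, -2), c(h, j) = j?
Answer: 22240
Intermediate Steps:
S = -2
I(X) = -5 + X**2 (I(X) = -6 + (X*X + (X + X)/(X + X)) = -6 + (X**2 + (2*X)/((2*X))) = -6 + (X**2 + (2*X)*(1/(2*X))) = -6 + (X**2 + 1) = -6 + (1 + X**2) = -5 + X**2)
l(b, P) = 24 - 2*P (l(b, P) = 2*((-4 - 2)*(-2) - P) = 2*(-6*(-2) - P) = 2*(12 - P) = 24 - 2*P)
(l(I(2), 11) + 158)*139 = ((24 - 2*11) + 158)*139 = ((24 - 22) + 158)*139 = (2 + 158)*139 = 160*139 = 22240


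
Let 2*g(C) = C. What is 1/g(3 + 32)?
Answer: 2/35 ≈ 0.057143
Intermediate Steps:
g(C) = C/2
1/g(3 + 32) = 1/((3 + 32)/2) = 1/((½)*35) = 1/(35/2) = 2/35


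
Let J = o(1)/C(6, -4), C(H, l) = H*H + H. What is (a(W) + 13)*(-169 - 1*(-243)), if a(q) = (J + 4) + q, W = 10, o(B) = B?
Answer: 41995/21 ≈ 1999.8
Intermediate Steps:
C(H, l) = H + H² (C(H, l) = H² + H = H + H²)
J = 1/42 (J = 1/(6*(1 + 6)) = 1/(6*7) = 1/42 ≈ 0.023810)
a(q) = 169/42 + q (a(q) = (1/42 + 4) + q = 169/42 + q)
(a(W) + 13)*(-169 - 1*(-243)) = ((169/42 + 10) + 13)*(-169 - 1*(-243)) = (589/42 + 13)*(-169 + 243) = (1135/42)*74 = 41995/21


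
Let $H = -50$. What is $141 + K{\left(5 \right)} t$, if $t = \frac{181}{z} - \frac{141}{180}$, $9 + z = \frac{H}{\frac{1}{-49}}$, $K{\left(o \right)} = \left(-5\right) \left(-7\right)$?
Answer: $\frac{3403103}{29292} \approx 116.18$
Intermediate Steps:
$K{\left(o \right)} = 35$
$z = 2441$ ($z = -9 - \frac{50}{\frac{1}{-49}} = -9 - \frac{50}{- \frac{1}{49}} = -9 - -2450 = -9 + 2450 = 2441$)
$t = - \frac{103867}{146460}$ ($t = \frac{181}{2441} - \frac{141}{180} = 181 \cdot \frac{1}{2441} - \frac{47}{60} = \frac{181}{2441} - \frac{47}{60} = - \frac{103867}{146460} \approx -0.70918$)
$141 + K{\left(5 \right)} t = 141 + 35 \left(- \frac{103867}{146460}\right) = 141 - \frac{727069}{29292} = \frac{3403103}{29292}$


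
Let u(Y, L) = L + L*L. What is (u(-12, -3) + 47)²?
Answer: 2809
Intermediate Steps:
u(Y, L) = L + L²
(u(-12, -3) + 47)² = (-3*(1 - 3) + 47)² = (-3*(-2) + 47)² = (6 + 47)² = 53² = 2809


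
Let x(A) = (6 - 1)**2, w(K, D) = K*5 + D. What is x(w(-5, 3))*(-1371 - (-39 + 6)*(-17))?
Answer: -48300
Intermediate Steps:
w(K, D) = D + 5*K (w(K, D) = 5*K + D = D + 5*K)
x(A) = 25 (x(A) = 5**2 = 25)
x(w(-5, 3))*(-1371 - (-39 + 6)*(-17)) = 25*(-1371 - (-39 + 6)*(-17)) = 25*(-1371 - (-33)*(-17)) = 25*(-1371 - 1*561) = 25*(-1371 - 561) = 25*(-1932) = -48300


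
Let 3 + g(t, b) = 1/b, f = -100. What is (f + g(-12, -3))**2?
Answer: 96100/9 ≈ 10678.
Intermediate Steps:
g(t, b) = -3 + 1/b
(f + g(-12, -3))**2 = (-100 + (-3 + 1/(-3)))**2 = (-100 + (-3 - 1/3))**2 = (-100 - 10/3)**2 = (-310/3)**2 = 96100/9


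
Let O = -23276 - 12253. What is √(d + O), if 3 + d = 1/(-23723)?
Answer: I*√19996724886551/23723 ≈ 188.5*I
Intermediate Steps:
d = -71170/23723 (d = -3 + 1/(-23723) = -3 - 1/23723 = -71170/23723 ≈ -3.0000)
O = -35529
√(d + O) = √(-71170/23723 - 35529) = √(-842925637/23723) = I*√19996724886551/23723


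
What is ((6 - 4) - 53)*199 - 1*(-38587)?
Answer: 28438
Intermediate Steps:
((6 - 4) - 53)*199 - 1*(-38587) = (2 - 53)*199 + 38587 = -51*199 + 38587 = -10149 + 38587 = 28438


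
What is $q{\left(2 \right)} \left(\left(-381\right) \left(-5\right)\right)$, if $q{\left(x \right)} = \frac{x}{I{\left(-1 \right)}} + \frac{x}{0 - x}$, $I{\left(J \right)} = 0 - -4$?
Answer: $- \frac{1905}{2} \approx -952.5$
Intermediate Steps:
$I{\left(J \right)} = 4$ ($I{\left(J \right)} = 0 + 4 = 4$)
$q{\left(x \right)} = -1 + \frac{x}{4}$ ($q{\left(x \right)} = \frac{x}{4} + \frac{x}{0 - x} = x \frac{1}{4} + \frac{x}{\left(-1\right) x} = \frac{x}{4} + x \left(- \frac{1}{x}\right) = \frac{x}{4} - 1 = -1 + \frac{x}{4}$)
$q{\left(2 \right)} \left(\left(-381\right) \left(-5\right)\right) = \left(-1 + \frac{1}{4} \cdot 2\right) \left(\left(-381\right) \left(-5\right)\right) = \left(-1 + \frac{1}{2}\right) 1905 = \left(- \frac{1}{2}\right) 1905 = - \frac{1905}{2}$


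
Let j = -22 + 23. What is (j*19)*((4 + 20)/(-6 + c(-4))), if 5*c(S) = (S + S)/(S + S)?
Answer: -2280/29 ≈ -78.621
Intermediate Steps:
c(S) = ⅕ (c(S) = ((S + S)/(S + S))/5 = ((2*S)/((2*S)))/5 = ((2*S)*(1/(2*S)))/5 = (⅕)*1 = ⅕)
j = 1
(j*19)*((4 + 20)/(-6 + c(-4))) = (1*19)*((4 + 20)/(-6 + ⅕)) = 19*(24/(-29/5)) = 19*(24*(-5/29)) = 19*(-120/29) = -2280/29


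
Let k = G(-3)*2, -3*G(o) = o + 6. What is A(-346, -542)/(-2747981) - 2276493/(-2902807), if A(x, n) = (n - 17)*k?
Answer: 6252514172407/7976858482667 ≈ 0.78383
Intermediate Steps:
G(o) = -2 - o/3 (G(o) = -(o + 6)/3 = -(6 + o)/3 = -2 - o/3)
k = -2 (k = (-2 - ⅓*(-3))*2 = (-2 + 1)*2 = -1*2 = -2)
A(x, n) = 34 - 2*n (A(x, n) = (n - 17)*(-2) = (-17 + n)*(-2) = 34 - 2*n)
A(-346, -542)/(-2747981) - 2276493/(-2902807) = (34 - 2*(-542))/(-2747981) - 2276493/(-2902807) = (34 + 1084)*(-1/2747981) - 2276493*(-1/2902807) = 1118*(-1/2747981) + 2276493/2902807 = -1118/2747981 + 2276493/2902807 = 6252514172407/7976858482667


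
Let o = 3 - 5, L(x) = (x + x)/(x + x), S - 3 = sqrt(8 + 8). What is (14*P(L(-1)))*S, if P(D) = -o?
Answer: 196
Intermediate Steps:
S = 7 (S = 3 + sqrt(8 + 8) = 3 + sqrt(16) = 3 + 4 = 7)
L(x) = 1 (L(x) = (2*x)/((2*x)) = (2*x)*(1/(2*x)) = 1)
o = -2
P(D) = 2 (P(D) = -1*(-2) = 2)
(14*P(L(-1)))*S = (14*2)*7 = 28*7 = 196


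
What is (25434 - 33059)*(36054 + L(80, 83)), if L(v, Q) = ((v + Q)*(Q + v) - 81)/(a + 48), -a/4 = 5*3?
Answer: -774242500/3 ≈ -2.5808e+8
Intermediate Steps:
a = -60 (a = -20*3 = -4*15 = -60)
L(v, Q) = 27/4 - (Q + v)**2/12 (L(v, Q) = ((v + Q)*(Q + v) - 81)/(-60 + 48) = ((Q + v)*(Q + v) - 81)/(-12) = ((Q + v)**2 - 81)*(-1/12) = (-81 + (Q + v)**2)*(-1/12) = 27/4 - (Q + v)**2/12)
(25434 - 33059)*(36054 + L(80, 83)) = (25434 - 33059)*(36054 + (27/4 - (83 + 80)**2/12)) = -7625*(36054 + (27/4 - 1/12*163**2)) = -7625*(36054 + (27/4 - 1/12*26569)) = -7625*(36054 + (27/4 - 26569/12)) = -7625*(36054 - 6622/3) = -7625*101540/3 = -774242500/3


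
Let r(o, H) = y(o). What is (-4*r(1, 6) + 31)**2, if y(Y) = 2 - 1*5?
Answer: 1849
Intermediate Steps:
y(Y) = -3 (y(Y) = 2 - 5 = -3)
r(o, H) = -3
(-4*r(1, 6) + 31)**2 = (-4*(-3) + 31)**2 = (12 + 31)**2 = 43**2 = 1849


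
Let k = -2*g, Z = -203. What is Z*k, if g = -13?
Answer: -5278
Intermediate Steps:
k = 26 (k = -2*(-13) = 26)
Z*k = -203*26 = -5278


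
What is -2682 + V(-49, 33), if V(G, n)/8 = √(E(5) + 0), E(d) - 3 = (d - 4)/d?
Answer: -2682 + 32*√5/5 ≈ -2667.7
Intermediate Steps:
E(d) = 3 + (-4 + d)/d (E(d) = 3 + (d - 4)/d = 3 + (-4 + d)/d)
V(G, n) = 32*√5/5 (V(G, n) = 8*√((4 - 4/5) + 0) = 8*√((4 - 4*⅕) + 0) = 8*√((4 - ⅘) + 0) = 8*√(16/5 + 0) = 8*√(16/5) = 8*(4*√5/5) = 32*√5/5)
-2682 + V(-49, 33) = -2682 + 32*√5/5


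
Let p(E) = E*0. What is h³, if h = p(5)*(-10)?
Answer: 0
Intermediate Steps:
p(E) = 0
h = 0 (h = 0*(-10) = 0)
h³ = 0³ = 0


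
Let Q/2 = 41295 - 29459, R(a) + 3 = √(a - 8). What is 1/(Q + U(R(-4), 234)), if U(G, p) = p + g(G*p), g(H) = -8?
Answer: 1/23898 ≈ 4.1844e-5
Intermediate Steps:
R(a) = -3 + √(-8 + a) (R(a) = -3 + √(a - 8) = -3 + √(-8 + a))
Q = 23672 (Q = 2*(41295 - 29459) = 2*11836 = 23672)
U(G, p) = -8 + p (U(G, p) = p - 8 = -8 + p)
1/(Q + U(R(-4), 234)) = 1/(23672 + (-8 + 234)) = 1/(23672 + 226) = 1/23898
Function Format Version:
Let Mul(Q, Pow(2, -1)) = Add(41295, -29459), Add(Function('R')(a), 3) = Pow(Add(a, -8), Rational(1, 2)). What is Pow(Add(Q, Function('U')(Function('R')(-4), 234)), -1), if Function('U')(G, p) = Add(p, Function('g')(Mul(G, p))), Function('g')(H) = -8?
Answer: Rational(1, 23898) ≈ 4.1844e-5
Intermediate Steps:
Function('R')(a) = Add(-3, Pow(Add(-8, a), Rational(1, 2))) (Function('R')(a) = Add(-3, Pow(Add(a, -8), Rational(1, 2))) = Add(-3, Pow(Add(-8, a), Rational(1, 2))))
Q = 23672 (Q = Mul(2, Add(41295, -29459)) = Mul(2, 11836) = 23672)
Function('U')(G, p) = Add(-8, p) (Function('U')(G, p) = Add(p, -8) = Add(-8, p))
Pow(Add(Q, Function('U')(Function('R')(-4), 234)), -1) = Pow(Add(23672, Add(-8, 234)), -1) = Pow(Add(23672, 226), -1) = Pow(23898, -1) = Rational(1, 23898)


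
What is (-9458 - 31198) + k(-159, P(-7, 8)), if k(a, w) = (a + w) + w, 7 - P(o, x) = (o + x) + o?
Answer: -40789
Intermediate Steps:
P(o, x) = 7 - x - 2*o (P(o, x) = 7 - ((o + x) + o) = 7 - (x + 2*o) = 7 + (-x - 2*o) = 7 - x - 2*o)
k(a, w) = a + 2*w
(-9458 - 31198) + k(-159, P(-7, 8)) = (-9458 - 31198) + (-159 + 2*(7 - 1*8 - 2*(-7))) = -40656 + (-159 + 2*(7 - 8 + 14)) = -40656 + (-159 + 2*13) = -40656 + (-159 + 26) = -40656 - 133 = -40789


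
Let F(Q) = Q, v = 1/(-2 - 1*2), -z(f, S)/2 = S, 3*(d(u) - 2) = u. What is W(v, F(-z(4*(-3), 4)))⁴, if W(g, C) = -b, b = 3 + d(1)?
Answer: 65536/81 ≈ 809.09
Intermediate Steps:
d(u) = 2 + u/3
z(f, S) = -2*S
v = -¼ (v = 1/(-2 - 2) = 1/(-4) = -¼ ≈ -0.25000)
b = 16/3 (b = 3 + (2 + (⅓)*1) = 3 + (2 + ⅓) = 3 + 7/3 = 16/3 ≈ 5.3333)
W(g, C) = -16/3 (W(g, C) = -1*16/3 = -16/3)
W(v, F(-z(4*(-3), 4)))⁴ = (-16/3)⁴ = 65536/81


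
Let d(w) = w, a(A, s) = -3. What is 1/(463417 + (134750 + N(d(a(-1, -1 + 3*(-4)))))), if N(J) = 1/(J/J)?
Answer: 1/598168 ≈ 1.6718e-6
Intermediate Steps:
N(J) = 1 (N(J) = 1/1 = 1)
1/(463417 + (134750 + N(d(a(-1, -1 + 3*(-4)))))) = 1/(463417 + (134750 + 1)) = 1/(463417 + 134751) = 1/598168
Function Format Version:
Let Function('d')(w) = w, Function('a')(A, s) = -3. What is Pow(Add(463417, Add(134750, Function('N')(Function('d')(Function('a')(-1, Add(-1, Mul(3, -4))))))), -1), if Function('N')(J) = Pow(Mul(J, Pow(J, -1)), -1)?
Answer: Rational(1, 598168) ≈ 1.6718e-6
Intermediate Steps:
Function('N')(J) = 1 (Function('N')(J) = Pow(1, -1) = 1)
Pow(Add(463417, Add(134750, Function('N')(Function('d')(Function('a')(-1, Add(-1, Mul(3, -4))))))), -1) = Pow(Add(463417, Add(134750, 1)), -1) = Pow(Add(463417, 134751), -1) = Pow(598168, -1) = Rational(1, 598168)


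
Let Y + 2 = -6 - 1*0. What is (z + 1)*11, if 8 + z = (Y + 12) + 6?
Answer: 33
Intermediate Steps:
Y = -8 (Y = -2 + (-6 - 1*0) = -2 + (-6 + 0) = -2 - 6 = -8)
z = 2 (z = -8 + ((-8 + 12) + 6) = -8 + (4 + 6) = -8 + 10 = 2)
(z + 1)*11 = (2 + 1)*11 = 3*11 = 33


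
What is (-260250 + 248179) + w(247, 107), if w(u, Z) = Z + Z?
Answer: -11857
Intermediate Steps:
w(u, Z) = 2*Z
(-260250 + 248179) + w(247, 107) = (-260250 + 248179) + 2*107 = -12071 + 214 = -11857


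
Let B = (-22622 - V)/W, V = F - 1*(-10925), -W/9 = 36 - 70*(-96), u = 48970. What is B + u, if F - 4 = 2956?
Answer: 992536129/20268 ≈ 48971.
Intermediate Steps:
F = 2960 (F = 4 + 2956 = 2960)
W = -60804 (W = -9*(36 - 70*(-96)) = -9*(36 + 6720) = -9*6756 = -60804)
V = 13885 (V = 2960 - 1*(-10925) = 2960 + 10925 = 13885)
B = 12169/20268 (B = (-22622 - 1*13885)/(-60804) = (-22622 - 13885)*(-1/60804) = -36507*(-1/60804) = 12169/20268 ≈ 0.60040)
B + u = 12169/20268 + 48970 = 992536129/20268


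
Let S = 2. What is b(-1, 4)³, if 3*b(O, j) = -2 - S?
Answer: -64/27 ≈ -2.3704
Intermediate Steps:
b(O, j) = -4/3 (b(O, j) = (-2 - 1*2)/3 = (-2 - 2)/3 = (⅓)*(-4) = -4/3)
b(-1, 4)³ = (-4/3)³ = -64/27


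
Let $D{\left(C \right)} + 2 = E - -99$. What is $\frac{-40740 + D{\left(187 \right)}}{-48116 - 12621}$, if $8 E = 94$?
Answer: $\frac{162525}{242948} \approx 0.66897$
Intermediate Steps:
$E = \frac{47}{4}$ ($E = \frac{1}{8} \cdot 94 = \frac{47}{4} \approx 11.75$)
$D{\left(C \right)} = \frac{435}{4}$ ($D{\left(C \right)} = -2 + \left(\frac{47}{4} - -99\right) = -2 + \left(\frac{47}{4} + 99\right) = -2 + \frac{443}{4} = \frac{435}{4}$)
$\frac{-40740 + D{\left(187 \right)}}{-48116 - 12621} = \frac{-40740 + \frac{435}{4}}{-48116 - 12621} = - \frac{162525}{4 \left(-60737\right)} = \left(- \frac{162525}{4}\right) \left(- \frac{1}{60737}\right) = \frac{162525}{242948}$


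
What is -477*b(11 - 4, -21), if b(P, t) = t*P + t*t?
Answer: -140238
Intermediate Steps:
b(P, t) = t² + P*t (b(P, t) = P*t + t² = t² + P*t)
-477*b(11 - 4, -21) = -(-10017)*((11 - 4) - 21) = -(-10017)*(7 - 21) = -(-10017)*(-14) = -477*294 = -140238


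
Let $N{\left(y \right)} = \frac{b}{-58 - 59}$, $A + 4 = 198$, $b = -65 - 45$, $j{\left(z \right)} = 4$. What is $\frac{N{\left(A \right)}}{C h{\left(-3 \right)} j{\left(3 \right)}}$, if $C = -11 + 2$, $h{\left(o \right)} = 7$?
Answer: $- \frac{55}{14742} \approx -0.0037308$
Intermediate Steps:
$C = -9$
$b = -110$ ($b = -65 - 45 = -110$)
$A = 194$ ($A = -4 + 198 = 194$)
$N{\left(y \right)} = \frac{110}{117}$ ($N{\left(y \right)} = - \frac{110}{-58 - 59} = - \frac{110}{-117} = \left(-110\right) \left(- \frac{1}{117}\right) = \frac{110}{117}$)
$\frac{N{\left(A \right)}}{C h{\left(-3 \right)} j{\left(3 \right)}} = \frac{110}{117 \left(-9\right) 7 \cdot 4} = \frac{110}{117 \left(\left(-63\right) 4\right)} = \frac{110}{117 \left(-252\right)} = \frac{110}{117} \left(- \frac{1}{252}\right) = - \frac{55}{14742}$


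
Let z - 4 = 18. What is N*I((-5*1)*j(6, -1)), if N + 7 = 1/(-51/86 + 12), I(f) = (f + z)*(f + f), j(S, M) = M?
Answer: -203430/109 ≈ -1866.3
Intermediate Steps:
z = 22 (z = 4 + 18 = 22)
I(f) = 2*f*(22 + f) (I(f) = (f + 22)*(f + f) = (22 + f)*(2*f) = 2*f*(22 + f))
N = -6781/981 (N = -7 + 1/(-51/86 + 12) = -7 + 1/(981/86) = -7 + 86/981 = -6781/981 ≈ -6.9123)
N*I((-5*1)*j(6, -1)) = -13562*-5*1*(-1)*(22 - 5*1*(-1))/981 = -13562*(-5*(-1))*(22 - 5*(-1))/981 = -13562*5*(22 + 5)/981 = -13562*5*27/981 = -6781/981*270 = -203430/109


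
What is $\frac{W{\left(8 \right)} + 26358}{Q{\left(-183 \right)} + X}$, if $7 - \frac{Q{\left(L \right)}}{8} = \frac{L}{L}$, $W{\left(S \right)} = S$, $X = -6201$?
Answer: $- \frac{26366}{6153} \approx -4.2851$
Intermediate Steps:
$Q{\left(L \right)} = 48$ ($Q{\left(L \right)} = 56 - 8 \frac{L}{L} = 56 - 8 = 48$)
$\frac{W{\left(8 \right)} + 26358}{Q{\left(-183 \right)} + X} = \frac{8 + 26358}{48 - 6201} = \frac{26366}{-6153} = 26366 \left(- \frac{1}{6153}\right) = - \frac{26366}{6153}$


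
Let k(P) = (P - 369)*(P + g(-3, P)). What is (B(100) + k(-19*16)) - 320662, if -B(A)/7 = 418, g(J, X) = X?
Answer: 85596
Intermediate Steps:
k(P) = 2*P*(-369 + P) (k(P) = (P - 369)*(P + P) = (-369 + P)*(2*P) = 2*P*(-369 + P))
B(A) = -2926 (B(A) = -7*418 = -2926)
(B(100) + k(-19*16)) - 320662 = (-2926 + 2*(-19*16)*(-369 - 19*16)) - 320662 = (-2926 + 2*(-304)*(-369 - 304)) - 320662 = (-2926 + 2*(-304)*(-673)) - 320662 = (-2926 + 409184) - 320662 = 406258 - 320662 = 85596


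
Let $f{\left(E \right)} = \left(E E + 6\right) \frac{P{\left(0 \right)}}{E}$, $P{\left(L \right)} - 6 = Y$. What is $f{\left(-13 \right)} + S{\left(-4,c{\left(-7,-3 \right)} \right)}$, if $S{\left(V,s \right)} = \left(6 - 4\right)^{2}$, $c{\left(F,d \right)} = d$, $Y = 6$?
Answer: $- \frac{2048}{13} \approx -157.54$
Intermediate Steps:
$P{\left(L \right)} = 12$ ($P{\left(L \right)} = 6 + 6 = 12$)
$S{\left(V,s \right)} = 4$ ($S{\left(V,s \right)} = 2^{2} = 4$)
$f{\left(E \right)} = \frac{12 \left(6 + E^{2}\right)}{E}$ ($f{\left(E \right)} = \left(E E + 6\right) \frac{12}{E} = \left(E^{2} + 6\right) \frac{12}{E} = \left(6 + E^{2}\right) \frac{12}{E} = \frac{12 \left(6 + E^{2}\right)}{E}$)
$f{\left(-13 \right)} + S{\left(-4,c{\left(-7,-3 \right)} \right)} = \left(12 \left(-13\right) + \frac{72}{-13}\right) + 4 = \left(-156 + 72 \left(- \frac{1}{13}\right)\right) + 4 = \left(-156 - \frac{72}{13}\right) + 4 = - \frac{2100}{13} + 4 = - \frac{2048}{13}$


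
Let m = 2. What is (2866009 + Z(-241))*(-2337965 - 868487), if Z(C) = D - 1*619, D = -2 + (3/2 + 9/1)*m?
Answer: -9187796418868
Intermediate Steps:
D = 19 (D = -2 + (3/2 + 9/1)*2 = -2 + (3*(½) + 9*1)*2 = -2 + (3/2 + 9)*2 = -2 + (21/2)*2 = -2 + 21 = 19)
Z(C) = -600 (Z(C) = 19 - 1*619 = 19 - 619 = -600)
(2866009 + Z(-241))*(-2337965 - 868487) = (2866009 - 600)*(-2337965 - 868487) = 2865409*(-3206452) = -9187796418868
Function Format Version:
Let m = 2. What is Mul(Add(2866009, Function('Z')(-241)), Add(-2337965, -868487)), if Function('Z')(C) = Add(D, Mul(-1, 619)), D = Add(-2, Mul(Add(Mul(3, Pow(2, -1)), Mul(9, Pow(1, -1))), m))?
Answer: -9187796418868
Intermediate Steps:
D = 19 (D = Add(-2, Mul(Add(Mul(3, Pow(2, -1)), Mul(9, Pow(1, -1))), 2)) = Add(-2, Mul(Add(Mul(3, Rational(1, 2)), Mul(9, 1)), 2)) = Add(-2, Mul(Add(Rational(3, 2), 9), 2)) = Add(-2, Mul(Rational(21, 2), 2)) = Add(-2, 21) = 19)
Function('Z')(C) = -600 (Function('Z')(C) = Add(19, Mul(-1, 619)) = Add(19, -619) = -600)
Mul(Add(2866009, Function('Z')(-241)), Add(-2337965, -868487)) = Mul(Add(2866009, -600), Add(-2337965, -868487)) = Mul(2865409, -3206452) = -9187796418868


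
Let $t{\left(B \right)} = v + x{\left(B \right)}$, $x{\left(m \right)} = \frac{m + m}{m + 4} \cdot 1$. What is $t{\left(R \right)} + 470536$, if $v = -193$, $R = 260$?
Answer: $\frac{15521384}{33} \approx 4.7035 \cdot 10^{5}$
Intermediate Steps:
$x{\left(m \right)} = \frac{2 m}{4 + m}$ ($x{\left(m \right)} = \frac{2 m}{4 + m} 1 = \frac{2 m}{4 + m}$)
$t{\left(B \right)} = -193 + \frac{2 B}{4 + B}$
$t{\left(R \right)} + 470536 = \frac{-772 - 49660}{4 + 260} + 470536 = \frac{-772 - 49660}{264} + 470536 = \frac{1}{264} \left(-50432\right) + 470536 = - \frac{6304}{33} + 470536 = \frac{15521384}{33}$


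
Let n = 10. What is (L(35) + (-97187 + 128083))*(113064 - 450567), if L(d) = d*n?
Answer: -10545618738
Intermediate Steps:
L(d) = 10*d (L(d) = d*10 = 10*d)
(L(35) + (-97187 + 128083))*(113064 - 450567) = (10*35 + (-97187 + 128083))*(113064 - 450567) = (350 + 30896)*(-337503) = 31246*(-337503) = -10545618738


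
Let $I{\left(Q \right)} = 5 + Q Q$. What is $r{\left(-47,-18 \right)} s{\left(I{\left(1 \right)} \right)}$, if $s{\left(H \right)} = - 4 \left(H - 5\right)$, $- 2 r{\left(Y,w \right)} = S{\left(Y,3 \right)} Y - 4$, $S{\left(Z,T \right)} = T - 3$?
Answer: $-8$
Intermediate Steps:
$S{\left(Z,T \right)} = -3 + T$ ($S{\left(Z,T \right)} = T - 3 = -3 + T$)
$I{\left(Q \right)} = 5 + Q^{2}$
$r{\left(Y,w \right)} = 2$ ($r{\left(Y,w \right)} = - \frac{\left(-3 + 3\right) Y - 4}{2} = - \frac{0 Y - 4}{2} = - \frac{0 - 4}{2} = \left(- \frac{1}{2}\right) \left(-4\right) = 2$)
$s{\left(H \right)} = 20 - 4 H$ ($s{\left(H \right)} = - 4 \left(-5 + H\right) = 20 - 4 H$)
$r{\left(-47,-18 \right)} s{\left(I{\left(1 \right)} \right)} = 2 \left(20 - 4 \left(5 + 1^{2}\right)\right) = 2 \left(20 - 4 \left(5 + 1\right)\right) = 2 \left(20 - 24\right) = 2 \left(-4\right) = -8$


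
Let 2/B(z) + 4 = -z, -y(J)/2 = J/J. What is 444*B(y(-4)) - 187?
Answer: -631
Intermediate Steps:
y(J) = -2 (y(J) = -2*J/J = -2*1 = -2)
B(z) = 2/(-4 - z)
444*B(y(-4)) - 187 = 444*(-2/(4 - 2)) - 187 = 444*(-2/2) - 187 = 444*(-2*1/2) - 187 = 444*(-1) - 187 = -444 - 187 = -631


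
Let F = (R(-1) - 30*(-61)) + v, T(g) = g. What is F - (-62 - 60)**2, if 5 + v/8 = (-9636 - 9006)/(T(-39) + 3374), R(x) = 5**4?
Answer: -41733251/3335 ≈ -12514.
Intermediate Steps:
R(x) = 625
v = -282536/3335 (v = -40 + 8*((-9636 - 9006)/(-39 + 3374)) = -40 + 8*(-18642/3335) = -40 - 149136/3335 = -282536/3335 ≈ -84.718)
F = 7904889/3335 (F = (625 - 30*(-61)) - 282536/3335 = (625 + 1830) - 282536/3335 = 2455 - 282536/3335 = 7904889/3335 ≈ 2370.3)
F - (-62 - 60)**2 = 7904889/3335 - (-62 - 60)**2 = 7904889/3335 - 1*(-122)**2 = 7904889/3335 - 1*14884 = 7904889/3335 - 14884 = -41733251/3335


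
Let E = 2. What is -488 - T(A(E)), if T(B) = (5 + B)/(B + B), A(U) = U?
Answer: -1959/4 ≈ -489.75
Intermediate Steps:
T(B) = (5 + B)/(2*B) (T(B) = (5 + B)/((2*B)) = (5 + B)*(1/(2*B)) = (5 + B)/(2*B))
-488 - T(A(E)) = -488 - (5 + 2)/(2*2) = -488 - 7/(2*2) = -488 - 1*7/4 = -488 - 7/4 = -1959/4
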